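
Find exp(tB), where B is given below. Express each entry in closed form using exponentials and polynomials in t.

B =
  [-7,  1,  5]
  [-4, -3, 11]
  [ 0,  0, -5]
e^{tB} =
  [-2*t*exp(-5*t) + exp(-5*t), t*exp(-5*t), t^2*exp(-5*t)/2 + 5*t*exp(-5*t)]
  [-4*t*exp(-5*t), 2*t*exp(-5*t) + exp(-5*t), t^2*exp(-5*t) + 11*t*exp(-5*t)]
  [0, 0, exp(-5*t)]

Strategy: write B = P · J · P⁻¹ where J is a Jordan canonical form, so e^{tB} = P · e^{tJ} · P⁻¹, and e^{tJ} can be computed block-by-block.

B has Jordan form
J =
  [-5,  1,  0]
  [ 0, -5,  1]
  [ 0,  0, -5]
(up to reordering of blocks).

Per-block formulas:
  For a 3×3 Jordan block J_3(-5): exp(t · J_3(-5)) = e^(-5t)·(I + t·N + (t^2/2)·N^2), where N is the 3×3 nilpotent shift.

After assembling e^{tJ} and conjugating by P, we get:

e^{tB} =
  [-2*t*exp(-5*t) + exp(-5*t), t*exp(-5*t), t^2*exp(-5*t)/2 + 5*t*exp(-5*t)]
  [-4*t*exp(-5*t), 2*t*exp(-5*t) + exp(-5*t), t^2*exp(-5*t) + 11*t*exp(-5*t)]
  [0, 0, exp(-5*t)]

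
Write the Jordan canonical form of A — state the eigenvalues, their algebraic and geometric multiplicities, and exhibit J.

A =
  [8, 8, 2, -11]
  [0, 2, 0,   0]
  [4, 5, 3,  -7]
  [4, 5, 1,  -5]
J_3(2) ⊕ J_1(2)

The characteristic polynomial is
  det(x·I − A) = x^4 - 8*x^3 + 24*x^2 - 32*x + 16 = (x - 2)^4

Eigenvalues and multiplicities (the geometric multiplicity of λ is n − rank(A − λI), which equals the number of Jordan blocks for λ):
  λ = 2: algebraic multiplicity = 4, geometric multiplicity = 2

Determining the block sizes for each eigenvalue:
  λ = 2: with am = 4 and gm = 2, the partition is not yet determined (e.g. several partitions of 4 into 2 parts exist). Let N = A − (2)·I. Computing rank(N^1) = 2, rank(N^2) = 1, rank(N^3) = 0; the number of blocks of size ≥ j is rank(N^{j−1}) − rank(N^j), giving [2, 1, 1]. So we have 1 block(s) of size 3, 1 block(s) of size 1 → block sizes [3, 1]

Assembling the blocks gives a Jordan form
J =
  [2, 1, 0, 0]
  [0, 2, 1, 0]
  [0, 0, 2, 0]
  [0, 0, 0, 2]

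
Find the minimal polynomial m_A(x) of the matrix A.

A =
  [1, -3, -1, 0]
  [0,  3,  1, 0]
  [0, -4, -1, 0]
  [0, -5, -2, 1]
x^3 - 3*x^2 + 3*x - 1

The characteristic polynomial is χ_A(x) = (x - 1)^4, so the eigenvalues are known. The minimal polynomial is
  m_A(x) = Π_λ (x − λ)^{k_λ}
where k_λ is the size of the *largest* Jordan block for λ (equivalently, the smallest k with (A − λI)^k v = 0 for every generalised eigenvector v of λ).

  λ = 1: largest Jordan block has size 3, contributing (x − 1)^3

So m_A(x) = (x - 1)^3 = x^3 - 3*x^2 + 3*x - 1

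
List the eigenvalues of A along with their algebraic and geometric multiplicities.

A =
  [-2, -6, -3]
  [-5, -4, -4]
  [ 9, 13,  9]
λ = 1: alg = 3, geom = 1

Step 1 — factor the characteristic polynomial to read off the algebraic multiplicities:
  χ_A(x) = (x - 1)^3

Step 2 — compute geometric multiplicities via the rank-nullity identity g(λ) = n − rank(A − λI):
  rank(A − (1)·I) = 2, so dim ker(A − (1)·I) = n − 2 = 1

Summary:
  λ = 1: algebraic multiplicity = 3, geometric multiplicity = 1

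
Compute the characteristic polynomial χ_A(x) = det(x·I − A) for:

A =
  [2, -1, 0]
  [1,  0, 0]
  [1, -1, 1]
x^3 - 3*x^2 + 3*x - 1

Expanding det(x·I − A) (e.g. by cofactor expansion or by noting that A is similar to its Jordan form J, which has the same characteristic polynomial as A) gives
  χ_A(x) = x^3 - 3*x^2 + 3*x - 1
which factors as (x - 1)^3. The eigenvalues (with algebraic multiplicities) are λ = 1 with multiplicity 3.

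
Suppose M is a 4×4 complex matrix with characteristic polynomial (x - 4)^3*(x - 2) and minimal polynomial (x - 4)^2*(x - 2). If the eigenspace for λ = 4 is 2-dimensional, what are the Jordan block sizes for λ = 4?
Block sizes for λ = 4: [2, 1]

Step 1 — from the characteristic polynomial, algebraic multiplicity of λ = 4 is 3. From dim ker(M − (4)·I) = 2, there are exactly 2 Jordan blocks for λ = 4.
Step 2 — from the minimal polynomial, the factor (x − 4)^2 tells us the largest block for λ = 4 has size 2.
Step 3 — with total size 3, 2 blocks, and largest block 2, the block sizes (in nonincreasing order) are [2, 1].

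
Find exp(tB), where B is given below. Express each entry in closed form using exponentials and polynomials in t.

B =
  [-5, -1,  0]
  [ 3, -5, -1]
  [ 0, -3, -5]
e^{tB} =
  [-3*t^2*exp(-5*t)/2 + exp(-5*t), -t*exp(-5*t), t^2*exp(-5*t)/2]
  [3*t*exp(-5*t), exp(-5*t), -t*exp(-5*t)]
  [-9*t^2*exp(-5*t)/2, -3*t*exp(-5*t), 3*t^2*exp(-5*t)/2 + exp(-5*t)]

Strategy: write B = P · J · P⁻¹ where J is a Jordan canonical form, so e^{tB} = P · e^{tJ} · P⁻¹, and e^{tJ} can be computed block-by-block.

B has Jordan form
J =
  [-5,  1,  0]
  [ 0, -5,  1]
  [ 0,  0, -5]
(up to reordering of blocks).

Per-block formulas:
  For a 3×3 Jordan block J_3(-5): exp(t · J_3(-5)) = e^(-5t)·(I + t·N + (t^2/2)·N^2), where N is the 3×3 nilpotent shift.

After assembling e^{tJ} and conjugating by P, we get:

e^{tB} =
  [-3*t^2*exp(-5*t)/2 + exp(-5*t), -t*exp(-5*t), t^2*exp(-5*t)/2]
  [3*t*exp(-5*t), exp(-5*t), -t*exp(-5*t)]
  [-9*t^2*exp(-5*t)/2, -3*t*exp(-5*t), 3*t^2*exp(-5*t)/2 + exp(-5*t)]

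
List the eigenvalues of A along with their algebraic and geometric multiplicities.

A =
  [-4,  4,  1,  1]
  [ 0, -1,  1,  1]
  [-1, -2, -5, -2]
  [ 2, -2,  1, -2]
λ = -3: alg = 4, geom = 2

Step 1 — factor the characteristic polynomial to read off the algebraic multiplicities:
  χ_A(x) = (x + 3)^4

Step 2 — compute geometric multiplicities via the rank-nullity identity g(λ) = n − rank(A − λI):
  rank(A − (-3)·I) = 2, so dim ker(A − (-3)·I) = n − 2 = 2

Summary:
  λ = -3: algebraic multiplicity = 4, geometric multiplicity = 2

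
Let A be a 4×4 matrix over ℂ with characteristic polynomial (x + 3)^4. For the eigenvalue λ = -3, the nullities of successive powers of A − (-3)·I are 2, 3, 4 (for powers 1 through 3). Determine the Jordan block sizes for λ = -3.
Block sizes for λ = -3: [3, 1]

From the dimensions of kernels of powers, the number of Jordan blocks of size at least j is d_j − d_{j−1} where d_j = dim ker(N^j) (with d_0 = 0). Computing the differences gives [2, 1, 1].
The number of blocks of size exactly k is (#blocks of size ≥ k) − (#blocks of size ≥ k + 1), so the partition is: 1 block(s) of size 1, 1 block(s) of size 3.
In nonincreasing order the block sizes are [3, 1].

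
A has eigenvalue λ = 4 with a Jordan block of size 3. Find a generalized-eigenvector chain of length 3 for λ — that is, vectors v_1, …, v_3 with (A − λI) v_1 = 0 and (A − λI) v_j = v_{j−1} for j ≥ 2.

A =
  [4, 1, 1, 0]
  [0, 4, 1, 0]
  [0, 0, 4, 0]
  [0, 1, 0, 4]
A Jordan chain for λ = 4 of length 3:
v_1 = (1, 0, 0, 1)ᵀ
v_2 = (1, 1, 0, 0)ᵀ
v_3 = (0, 0, 1, 0)ᵀ

Let N = A − (4)·I. We want v_3 with N^3 v_3 = 0 but N^2 v_3 ≠ 0; then v_{j-1} := N · v_j for j = 3, …, 2.

Pick v_3 = (0, 0, 1, 0)ᵀ.
Then v_2 = N · v_3 = (1, 1, 0, 0)ᵀ.
Then v_1 = N · v_2 = (1, 0, 0, 1)ᵀ.

Sanity check: (A − (4)·I) v_1 = (0, 0, 0, 0)ᵀ = 0. ✓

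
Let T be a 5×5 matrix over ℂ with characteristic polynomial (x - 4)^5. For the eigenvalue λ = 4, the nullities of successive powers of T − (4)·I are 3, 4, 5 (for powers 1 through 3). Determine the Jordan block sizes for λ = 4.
Block sizes for λ = 4: [3, 1, 1]

From the dimensions of kernels of powers, the number of Jordan blocks of size at least j is d_j − d_{j−1} where d_j = dim ker(N^j) (with d_0 = 0). Computing the differences gives [3, 1, 1].
The number of blocks of size exactly k is (#blocks of size ≥ k) − (#blocks of size ≥ k + 1), so the partition is: 2 block(s) of size 1, 1 block(s) of size 3.
In nonincreasing order the block sizes are [3, 1, 1].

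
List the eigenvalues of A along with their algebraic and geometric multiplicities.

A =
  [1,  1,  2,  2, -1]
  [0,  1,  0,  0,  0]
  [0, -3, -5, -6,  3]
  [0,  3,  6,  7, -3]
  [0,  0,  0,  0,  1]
λ = 1: alg = 5, geom = 4

Step 1 — factor the characteristic polynomial to read off the algebraic multiplicities:
  χ_A(x) = (x - 1)^5

Step 2 — compute geometric multiplicities via the rank-nullity identity g(λ) = n − rank(A − λI):
  rank(A − (1)·I) = 1, so dim ker(A − (1)·I) = n − 1 = 4

Summary:
  λ = 1: algebraic multiplicity = 5, geometric multiplicity = 4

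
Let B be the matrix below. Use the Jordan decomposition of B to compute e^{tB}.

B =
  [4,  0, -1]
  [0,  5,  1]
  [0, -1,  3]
e^{tB} =
  [exp(4*t), t^2*exp(4*t)/2, t^2*exp(4*t)/2 - t*exp(4*t)]
  [0, t*exp(4*t) + exp(4*t), t*exp(4*t)]
  [0, -t*exp(4*t), -t*exp(4*t) + exp(4*t)]

Strategy: write B = P · J · P⁻¹ where J is a Jordan canonical form, so e^{tB} = P · e^{tJ} · P⁻¹, and e^{tJ} can be computed block-by-block.

B has Jordan form
J =
  [4, 1, 0]
  [0, 4, 1]
  [0, 0, 4]
(up to reordering of blocks).

Per-block formulas:
  For a 3×3 Jordan block J_3(4): exp(t · J_3(4)) = e^(4t)·(I + t·N + (t^2/2)·N^2), where N is the 3×3 nilpotent shift.

After assembling e^{tJ} and conjugating by P, we get:

e^{tB} =
  [exp(4*t), t^2*exp(4*t)/2, t^2*exp(4*t)/2 - t*exp(4*t)]
  [0, t*exp(4*t) + exp(4*t), t*exp(4*t)]
  [0, -t*exp(4*t), -t*exp(4*t) + exp(4*t)]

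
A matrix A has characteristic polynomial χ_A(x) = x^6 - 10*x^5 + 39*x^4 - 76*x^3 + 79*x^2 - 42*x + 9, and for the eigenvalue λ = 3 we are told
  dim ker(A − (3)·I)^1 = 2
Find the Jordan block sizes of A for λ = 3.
Block sizes for λ = 3: [1, 1]

From the dimensions of kernels of powers, the number of Jordan blocks of size at least j is d_j − d_{j−1} where d_j = dim ker(N^j) (with d_0 = 0). Computing the differences gives [2].
The number of blocks of size exactly k is (#blocks of size ≥ k) − (#blocks of size ≥ k + 1), so the partition is: 2 block(s) of size 1.
In nonincreasing order the block sizes are [1, 1].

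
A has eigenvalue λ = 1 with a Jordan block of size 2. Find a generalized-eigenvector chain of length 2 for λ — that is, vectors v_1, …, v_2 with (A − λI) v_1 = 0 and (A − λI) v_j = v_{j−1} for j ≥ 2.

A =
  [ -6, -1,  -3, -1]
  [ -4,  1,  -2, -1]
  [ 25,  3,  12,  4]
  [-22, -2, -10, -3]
A Jordan chain for λ = 1 of length 2:
v_1 = (-7, -4, 25, -22)ᵀ
v_2 = (1, 0, 0, 0)ᵀ

Let N = A − (1)·I. We want v_2 with N^2 v_2 = 0 but N^1 v_2 ≠ 0; then v_{j-1} := N · v_j for j = 2, …, 2.

Pick v_2 = (1, 0, 0, 0)ᵀ.
Then v_1 = N · v_2 = (-7, -4, 25, -22)ᵀ.

Sanity check: (A − (1)·I) v_1 = (0, 0, 0, 0)ᵀ = 0. ✓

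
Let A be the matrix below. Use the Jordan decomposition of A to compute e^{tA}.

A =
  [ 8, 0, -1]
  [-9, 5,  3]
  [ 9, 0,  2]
e^{tA} =
  [3*t*exp(5*t) + exp(5*t), 0, -t*exp(5*t)]
  [-9*t*exp(5*t), exp(5*t), 3*t*exp(5*t)]
  [9*t*exp(5*t), 0, -3*t*exp(5*t) + exp(5*t)]

Strategy: write A = P · J · P⁻¹ where J is a Jordan canonical form, so e^{tA} = P · e^{tJ} · P⁻¹, and e^{tJ} can be computed block-by-block.

A has Jordan form
J =
  [5, 1, 0]
  [0, 5, 0]
  [0, 0, 5]
(up to reordering of blocks).

Per-block formulas:
  For a 2×2 Jordan block J_2(5): exp(t · J_2(5)) = e^(5t)·(I + t·N), where N is the 2×2 nilpotent shift.
  For a 1×1 block at λ = 5: exp(t · [5]) = [e^(5t)].

After assembling e^{tJ} and conjugating by P, we get:

e^{tA} =
  [3*t*exp(5*t) + exp(5*t), 0, -t*exp(5*t)]
  [-9*t*exp(5*t), exp(5*t), 3*t*exp(5*t)]
  [9*t*exp(5*t), 0, -3*t*exp(5*t) + exp(5*t)]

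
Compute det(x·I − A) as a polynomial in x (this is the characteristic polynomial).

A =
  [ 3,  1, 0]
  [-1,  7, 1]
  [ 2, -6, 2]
x^3 - 12*x^2 + 48*x - 64

Expanding det(x·I − A) (e.g. by cofactor expansion or by noting that A is similar to its Jordan form J, which has the same characteristic polynomial as A) gives
  χ_A(x) = x^3 - 12*x^2 + 48*x - 64
which factors as (x - 4)^3. The eigenvalues (with algebraic multiplicities) are λ = 4 with multiplicity 3.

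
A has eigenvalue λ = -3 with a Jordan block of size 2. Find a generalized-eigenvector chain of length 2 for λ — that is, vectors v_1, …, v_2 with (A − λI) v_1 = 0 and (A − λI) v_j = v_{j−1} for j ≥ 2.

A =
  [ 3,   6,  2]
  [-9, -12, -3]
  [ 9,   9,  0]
A Jordan chain for λ = -3 of length 2:
v_1 = (6, -9, 9)ᵀ
v_2 = (1, 0, 0)ᵀ

Let N = A − (-3)·I. We want v_2 with N^2 v_2 = 0 but N^1 v_2 ≠ 0; then v_{j-1} := N · v_j for j = 2, …, 2.

Pick v_2 = (1, 0, 0)ᵀ.
Then v_1 = N · v_2 = (6, -9, 9)ᵀ.

Sanity check: (A − (-3)·I) v_1 = (0, 0, 0)ᵀ = 0. ✓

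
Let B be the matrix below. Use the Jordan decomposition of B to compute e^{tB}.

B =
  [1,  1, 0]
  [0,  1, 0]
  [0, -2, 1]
e^{tB} =
  [exp(t), t*exp(t), 0]
  [0, exp(t), 0]
  [0, -2*t*exp(t), exp(t)]

Strategy: write B = P · J · P⁻¹ where J is a Jordan canonical form, so e^{tB} = P · e^{tJ} · P⁻¹, and e^{tJ} can be computed block-by-block.

B has Jordan form
J =
  [1, 1, 0]
  [0, 1, 0]
  [0, 0, 1]
(up to reordering of blocks).

Per-block formulas:
  For a 1×1 block at λ = 1: exp(t · [1]) = [e^(1t)].
  For a 2×2 Jordan block J_2(1): exp(t · J_2(1)) = e^(1t)·(I + t·N), where N is the 2×2 nilpotent shift.

After assembling e^{tJ} and conjugating by P, we get:

e^{tB} =
  [exp(t), t*exp(t), 0]
  [0, exp(t), 0]
  [0, -2*t*exp(t), exp(t)]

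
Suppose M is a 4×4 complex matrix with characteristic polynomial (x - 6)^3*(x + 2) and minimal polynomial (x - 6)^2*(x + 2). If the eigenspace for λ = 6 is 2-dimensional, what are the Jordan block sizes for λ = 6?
Block sizes for λ = 6: [2, 1]

Step 1 — from the characteristic polynomial, algebraic multiplicity of λ = 6 is 3. From dim ker(M − (6)·I) = 2, there are exactly 2 Jordan blocks for λ = 6.
Step 2 — from the minimal polynomial, the factor (x − 6)^2 tells us the largest block for λ = 6 has size 2.
Step 3 — with total size 3, 2 blocks, and largest block 2, the block sizes (in nonincreasing order) are [2, 1].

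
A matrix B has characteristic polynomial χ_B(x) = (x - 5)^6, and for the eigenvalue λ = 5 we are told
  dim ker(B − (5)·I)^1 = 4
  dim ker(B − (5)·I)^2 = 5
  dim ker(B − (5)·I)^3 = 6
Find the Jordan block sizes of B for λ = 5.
Block sizes for λ = 5: [3, 1, 1, 1]

From the dimensions of kernels of powers, the number of Jordan blocks of size at least j is d_j − d_{j−1} where d_j = dim ker(N^j) (with d_0 = 0). Computing the differences gives [4, 1, 1].
The number of blocks of size exactly k is (#blocks of size ≥ k) − (#blocks of size ≥ k + 1), so the partition is: 3 block(s) of size 1, 1 block(s) of size 3.
In nonincreasing order the block sizes are [3, 1, 1, 1].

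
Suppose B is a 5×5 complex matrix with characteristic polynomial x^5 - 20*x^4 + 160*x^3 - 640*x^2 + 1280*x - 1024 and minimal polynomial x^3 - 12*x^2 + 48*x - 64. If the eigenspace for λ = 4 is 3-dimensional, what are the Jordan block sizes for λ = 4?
Block sizes for λ = 4: [3, 1, 1]

Step 1 — from the characteristic polynomial, algebraic multiplicity of λ = 4 is 5. From dim ker(B − (4)·I) = 3, there are exactly 3 Jordan blocks for λ = 4.
Step 2 — from the minimal polynomial, the factor (x − 4)^3 tells us the largest block for λ = 4 has size 3.
Step 3 — with total size 5, 3 blocks, and largest block 3, the block sizes (in nonincreasing order) are [3, 1, 1].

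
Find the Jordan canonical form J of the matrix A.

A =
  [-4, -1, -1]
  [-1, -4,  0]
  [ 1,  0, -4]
J_3(-4)

The characteristic polynomial is
  det(x·I − A) = x^3 + 12*x^2 + 48*x + 64 = (x + 4)^3

Eigenvalues and multiplicities (the geometric multiplicity of λ is n − rank(A − λI), which equals the number of Jordan blocks for λ):
  λ = -4: algebraic multiplicity = 3, geometric multiplicity = 1

Determining the block sizes for each eigenvalue:
  λ = -4: one block (gm = 1), so the single block has size am = 3 → block sizes [3]

Assembling the blocks gives a Jordan form
J =
  [-4,  1,  0]
  [ 0, -4,  1]
  [ 0,  0, -4]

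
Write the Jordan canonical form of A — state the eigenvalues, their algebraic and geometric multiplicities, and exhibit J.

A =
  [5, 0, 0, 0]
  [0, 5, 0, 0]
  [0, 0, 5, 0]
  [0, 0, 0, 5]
J_1(5) ⊕ J_1(5) ⊕ J_1(5) ⊕ J_1(5)

The characteristic polynomial is
  det(x·I − A) = x^4 - 20*x^3 + 150*x^2 - 500*x + 625 = (x - 5)^4

Eigenvalues and multiplicities (the geometric multiplicity of λ is n − rank(A − λI), which equals the number of Jordan blocks for λ):
  λ = 5: algebraic multiplicity = 4, geometric multiplicity = 4

Determining the block sizes for each eigenvalue:
  λ = 5: gm = am = 4, so every block has size 1 → block sizes [1, 1, 1, 1]

Assembling the blocks gives a Jordan form
J =
  [5, 0, 0, 0]
  [0, 5, 0, 0]
  [0, 0, 5, 0]
  [0, 0, 0, 5]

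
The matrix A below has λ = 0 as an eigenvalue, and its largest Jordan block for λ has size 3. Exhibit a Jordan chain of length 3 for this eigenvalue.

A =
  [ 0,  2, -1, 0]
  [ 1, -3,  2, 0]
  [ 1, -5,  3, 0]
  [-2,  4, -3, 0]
A Jordan chain for λ = 0 of length 3:
v_1 = (1, -1, -2, 1)ᵀ
v_2 = (0, 1, 1, -2)ᵀ
v_3 = (1, 0, 0, 0)ᵀ

Let N = A − (0)·I. We want v_3 with N^3 v_3 = 0 but N^2 v_3 ≠ 0; then v_{j-1} := N · v_j for j = 3, …, 2.

Pick v_3 = (1, 0, 0, 0)ᵀ.
Then v_2 = N · v_3 = (0, 1, 1, -2)ᵀ.
Then v_1 = N · v_2 = (1, -1, -2, 1)ᵀ.

Sanity check: (A − (0)·I) v_1 = (0, 0, 0, 0)ᵀ = 0. ✓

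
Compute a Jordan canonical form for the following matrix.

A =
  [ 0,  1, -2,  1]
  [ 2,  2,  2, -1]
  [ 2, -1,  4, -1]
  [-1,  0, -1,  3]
J_3(2) ⊕ J_1(3)

The characteristic polynomial is
  det(x·I − A) = x^4 - 9*x^3 + 30*x^2 - 44*x + 24 = (x - 3)*(x - 2)^3

Eigenvalues and multiplicities (the geometric multiplicity of λ is n − rank(A − λI), which equals the number of Jordan blocks for λ):
  λ = 2: algebraic multiplicity = 3, geometric multiplicity = 1
  λ = 3: algebraic multiplicity = 1, geometric multiplicity = 1

Determining the block sizes for each eigenvalue:
  λ = 2: one block (gm = 1), so the single block has size am = 3 → block sizes [3]
  λ = 3: one block (gm = 1), so the single block has size am = 1 → block sizes [1]

Assembling the blocks gives a Jordan form
J =
  [2, 1, 0, 0]
  [0, 2, 1, 0]
  [0, 0, 2, 0]
  [0, 0, 0, 3]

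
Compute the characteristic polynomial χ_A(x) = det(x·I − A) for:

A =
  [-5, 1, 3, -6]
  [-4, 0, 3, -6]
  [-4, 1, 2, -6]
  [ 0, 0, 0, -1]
x^4 + 4*x^3 + 6*x^2 + 4*x + 1

Expanding det(x·I − A) (e.g. by cofactor expansion or by noting that A is similar to its Jordan form J, which has the same characteristic polynomial as A) gives
  χ_A(x) = x^4 + 4*x^3 + 6*x^2 + 4*x + 1
which factors as (x + 1)^4. The eigenvalues (with algebraic multiplicities) are λ = -1 with multiplicity 4.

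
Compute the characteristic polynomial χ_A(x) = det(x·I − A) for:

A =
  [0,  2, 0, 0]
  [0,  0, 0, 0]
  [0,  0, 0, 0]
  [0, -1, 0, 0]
x^4

Expanding det(x·I − A) (e.g. by cofactor expansion or by noting that A is similar to its Jordan form J, which has the same characteristic polynomial as A) gives
  χ_A(x) = x^4
which factors as x^4. The eigenvalues (with algebraic multiplicities) are λ = 0 with multiplicity 4.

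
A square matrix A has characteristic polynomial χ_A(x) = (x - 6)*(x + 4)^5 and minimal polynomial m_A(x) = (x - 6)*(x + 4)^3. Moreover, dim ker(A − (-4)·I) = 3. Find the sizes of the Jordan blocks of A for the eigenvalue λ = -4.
Block sizes for λ = -4: [3, 1, 1]

Step 1 — from the characteristic polynomial, algebraic multiplicity of λ = -4 is 5. From dim ker(A − (-4)·I) = 3, there are exactly 3 Jordan blocks for λ = -4.
Step 2 — from the minimal polynomial, the factor (x + 4)^3 tells us the largest block for λ = -4 has size 3.
Step 3 — with total size 5, 3 blocks, and largest block 3, the block sizes (in nonincreasing order) are [3, 1, 1].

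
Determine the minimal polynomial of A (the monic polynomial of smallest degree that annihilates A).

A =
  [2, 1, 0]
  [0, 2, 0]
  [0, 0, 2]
x^2 - 4*x + 4

The characteristic polynomial is χ_A(x) = (x - 2)^3, so the eigenvalues are known. The minimal polynomial is
  m_A(x) = Π_λ (x − λ)^{k_λ}
where k_λ is the size of the *largest* Jordan block for λ (equivalently, the smallest k with (A − λI)^k v = 0 for every generalised eigenvector v of λ).

  λ = 2: largest Jordan block has size 2, contributing (x − 2)^2

So m_A(x) = (x - 2)^2 = x^2 - 4*x + 4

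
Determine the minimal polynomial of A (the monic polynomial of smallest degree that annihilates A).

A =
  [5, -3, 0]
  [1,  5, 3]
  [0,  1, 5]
x^3 - 15*x^2 + 75*x - 125

The characteristic polynomial is χ_A(x) = (x - 5)^3, so the eigenvalues are known. The minimal polynomial is
  m_A(x) = Π_λ (x − λ)^{k_λ}
where k_λ is the size of the *largest* Jordan block for λ (equivalently, the smallest k with (A − λI)^k v = 0 for every generalised eigenvector v of λ).

  λ = 5: largest Jordan block has size 3, contributing (x − 5)^3

So m_A(x) = (x - 5)^3 = x^3 - 15*x^2 + 75*x - 125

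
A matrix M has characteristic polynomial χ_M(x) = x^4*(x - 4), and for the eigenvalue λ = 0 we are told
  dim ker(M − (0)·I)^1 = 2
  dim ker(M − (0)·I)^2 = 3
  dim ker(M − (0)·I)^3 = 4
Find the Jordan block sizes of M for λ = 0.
Block sizes for λ = 0: [3, 1]

From the dimensions of kernels of powers, the number of Jordan blocks of size at least j is d_j − d_{j−1} where d_j = dim ker(N^j) (with d_0 = 0). Computing the differences gives [2, 1, 1].
The number of blocks of size exactly k is (#blocks of size ≥ k) − (#blocks of size ≥ k + 1), so the partition is: 1 block(s) of size 1, 1 block(s) of size 3.
In nonincreasing order the block sizes are [3, 1].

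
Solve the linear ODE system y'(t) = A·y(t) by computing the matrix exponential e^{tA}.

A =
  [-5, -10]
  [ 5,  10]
e^{tA} =
  [2 - exp(5*t), 2 - 2*exp(5*t)]
  [exp(5*t) - 1, 2*exp(5*t) - 1]

Strategy: write A = P · J · P⁻¹ where J is a Jordan canonical form, so e^{tA} = P · e^{tJ} · P⁻¹, and e^{tJ} can be computed block-by-block.

A has Jordan form
J =
  [0, 0]
  [0, 5]
(up to reordering of blocks).

Per-block formulas:
  For a 1×1 block at λ = 0: exp(t · [0]) = [e^(0t)].
  For a 1×1 block at λ = 5: exp(t · [5]) = [e^(5t)].

After assembling e^{tJ} and conjugating by P, we get:

e^{tA} =
  [2 - exp(5*t), 2 - 2*exp(5*t)]
  [exp(5*t) - 1, 2*exp(5*t) - 1]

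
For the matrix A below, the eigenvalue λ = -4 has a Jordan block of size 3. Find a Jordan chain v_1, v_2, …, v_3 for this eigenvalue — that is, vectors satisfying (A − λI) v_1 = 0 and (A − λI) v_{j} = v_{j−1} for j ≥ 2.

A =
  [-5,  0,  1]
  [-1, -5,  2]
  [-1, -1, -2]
A Jordan chain for λ = -4 of length 3:
v_1 = (-1, -1, -1)ᵀ
v_2 = (0, -1, -1)ᵀ
v_3 = (0, 1, 0)ᵀ

Let N = A − (-4)·I. We want v_3 with N^3 v_3 = 0 but N^2 v_3 ≠ 0; then v_{j-1} := N · v_j for j = 3, …, 2.

Pick v_3 = (0, 1, 0)ᵀ.
Then v_2 = N · v_3 = (0, -1, -1)ᵀ.
Then v_1 = N · v_2 = (-1, -1, -1)ᵀ.

Sanity check: (A − (-4)·I) v_1 = (0, 0, 0)ᵀ = 0. ✓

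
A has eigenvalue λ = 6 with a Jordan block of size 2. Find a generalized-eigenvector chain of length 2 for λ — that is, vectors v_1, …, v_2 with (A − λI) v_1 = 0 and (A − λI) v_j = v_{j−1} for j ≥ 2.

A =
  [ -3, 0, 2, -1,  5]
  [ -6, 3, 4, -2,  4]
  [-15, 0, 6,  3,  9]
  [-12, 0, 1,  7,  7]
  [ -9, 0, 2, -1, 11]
A Jordan chain for λ = 6 of length 2:
v_1 = (-5, -10, -15, -10, -5)ᵀ
v_2 = (1, 4, 2, 0, 0)ᵀ

Let N = A − (6)·I. We want v_2 with N^2 v_2 = 0 but N^1 v_2 ≠ 0; then v_{j-1} := N · v_j for j = 2, …, 2.

Pick v_2 = (1, 4, 2, 0, 0)ᵀ.
Then v_1 = N · v_2 = (-5, -10, -15, -10, -5)ᵀ.

Sanity check: (A − (6)·I) v_1 = (0, 0, 0, 0, 0)ᵀ = 0. ✓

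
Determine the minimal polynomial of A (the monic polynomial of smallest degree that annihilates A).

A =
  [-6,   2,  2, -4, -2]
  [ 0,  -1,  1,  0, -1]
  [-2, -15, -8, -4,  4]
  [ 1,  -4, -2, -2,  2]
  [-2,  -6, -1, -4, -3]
x^3 + 12*x^2 + 48*x + 64

The characteristic polynomial is χ_A(x) = (x + 4)^5, so the eigenvalues are known. The minimal polynomial is
  m_A(x) = Π_λ (x − λ)^{k_λ}
where k_λ is the size of the *largest* Jordan block for λ (equivalently, the smallest k with (A − λI)^k v = 0 for every generalised eigenvector v of λ).

  λ = -4: largest Jordan block has size 3, contributing (x + 4)^3

So m_A(x) = (x + 4)^3 = x^3 + 12*x^2 + 48*x + 64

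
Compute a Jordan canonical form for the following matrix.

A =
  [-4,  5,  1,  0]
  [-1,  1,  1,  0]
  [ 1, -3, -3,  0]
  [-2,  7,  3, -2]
J_3(-2) ⊕ J_1(-2)

The characteristic polynomial is
  det(x·I − A) = x^4 + 8*x^3 + 24*x^2 + 32*x + 16 = (x + 2)^4

Eigenvalues and multiplicities (the geometric multiplicity of λ is n − rank(A − λI), which equals the number of Jordan blocks for λ):
  λ = -2: algebraic multiplicity = 4, geometric multiplicity = 2

Determining the block sizes for each eigenvalue:
  λ = -2: with am = 4 and gm = 2, the partition is not yet determined (e.g. several partitions of 4 into 2 parts exist). Let N = A − (-2)·I. Computing rank(N^1) = 2, rank(N^2) = 1, rank(N^3) = 0; the number of blocks of size ≥ j is rank(N^{j−1}) − rank(N^j), giving [2, 1, 1]. So we have 1 block(s) of size 3, 1 block(s) of size 1 → block sizes [3, 1]

Assembling the blocks gives a Jordan form
J =
  [-2,  1,  0,  0]
  [ 0, -2,  1,  0]
  [ 0,  0, -2,  0]
  [ 0,  0,  0, -2]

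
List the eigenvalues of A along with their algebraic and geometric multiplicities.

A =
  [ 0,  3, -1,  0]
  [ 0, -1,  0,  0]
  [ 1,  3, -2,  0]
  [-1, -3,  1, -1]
λ = -1: alg = 4, geom = 3

Step 1 — factor the characteristic polynomial to read off the algebraic multiplicities:
  χ_A(x) = (x + 1)^4

Step 2 — compute geometric multiplicities via the rank-nullity identity g(λ) = n − rank(A − λI):
  rank(A − (-1)·I) = 1, so dim ker(A − (-1)·I) = n − 1 = 3

Summary:
  λ = -1: algebraic multiplicity = 4, geometric multiplicity = 3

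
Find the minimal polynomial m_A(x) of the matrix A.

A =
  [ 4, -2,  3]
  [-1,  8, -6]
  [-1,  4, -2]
x^3 - 10*x^2 + 33*x - 36

The characteristic polynomial is χ_A(x) = (x - 4)*(x - 3)^2, so the eigenvalues are known. The minimal polynomial is
  m_A(x) = Π_λ (x − λ)^{k_λ}
where k_λ is the size of the *largest* Jordan block for λ (equivalently, the smallest k with (A − λI)^k v = 0 for every generalised eigenvector v of λ).

  λ = 3: largest Jordan block has size 2, contributing (x − 3)^2
  λ = 4: largest Jordan block has size 1, contributing (x − 4)

So m_A(x) = (x - 4)*(x - 3)^2 = x^3 - 10*x^2 + 33*x - 36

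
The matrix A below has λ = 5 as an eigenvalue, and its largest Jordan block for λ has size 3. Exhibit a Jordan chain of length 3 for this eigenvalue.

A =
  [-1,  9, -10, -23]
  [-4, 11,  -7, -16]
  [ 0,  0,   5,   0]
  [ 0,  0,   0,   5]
A Jordan chain for λ = 5 of length 3:
v_1 = (-3, -2, 0, 0)ᵀ
v_2 = (-10, -7, 0, 0)ᵀ
v_3 = (0, 0, 1, 0)ᵀ

Let N = A − (5)·I. We want v_3 with N^3 v_3 = 0 but N^2 v_3 ≠ 0; then v_{j-1} := N · v_j for j = 3, …, 2.

Pick v_3 = (0, 0, 1, 0)ᵀ.
Then v_2 = N · v_3 = (-10, -7, 0, 0)ᵀ.
Then v_1 = N · v_2 = (-3, -2, 0, 0)ᵀ.

Sanity check: (A − (5)·I) v_1 = (0, 0, 0, 0)ᵀ = 0. ✓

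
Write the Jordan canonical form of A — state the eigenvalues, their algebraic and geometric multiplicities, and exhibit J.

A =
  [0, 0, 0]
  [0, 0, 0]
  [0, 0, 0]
J_1(0) ⊕ J_1(0) ⊕ J_1(0)

The characteristic polynomial is
  det(x·I − A) = x^3

Eigenvalues and multiplicities (the geometric multiplicity of λ is n − rank(A − λI), which equals the number of Jordan blocks for λ):
  λ = 0: algebraic multiplicity = 3, geometric multiplicity = 3

Determining the block sizes for each eigenvalue:
  λ = 0: gm = am = 3, so every block has size 1 → block sizes [1, 1, 1]

Assembling the blocks gives a Jordan form
J =
  [0, 0, 0]
  [0, 0, 0]
  [0, 0, 0]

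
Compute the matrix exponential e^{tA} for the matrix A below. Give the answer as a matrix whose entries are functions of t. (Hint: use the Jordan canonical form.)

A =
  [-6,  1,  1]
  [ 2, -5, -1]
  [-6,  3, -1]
e^{tA} =
  [-2*t*exp(-4*t) + exp(-4*t), t*exp(-4*t), t*exp(-4*t)]
  [2*t*exp(-4*t), -t*exp(-4*t) + exp(-4*t), -t*exp(-4*t)]
  [-6*t*exp(-4*t), 3*t*exp(-4*t), 3*t*exp(-4*t) + exp(-4*t)]

Strategy: write A = P · J · P⁻¹ where J is a Jordan canonical form, so e^{tA} = P · e^{tJ} · P⁻¹, and e^{tJ} can be computed block-by-block.

A has Jordan form
J =
  [-4,  1,  0]
  [ 0, -4,  0]
  [ 0,  0, -4]
(up to reordering of blocks).

Per-block formulas:
  For a 1×1 block at λ = -4: exp(t · [-4]) = [e^(-4t)].
  For a 2×2 Jordan block J_2(-4): exp(t · J_2(-4)) = e^(-4t)·(I + t·N), where N is the 2×2 nilpotent shift.

After assembling e^{tJ} and conjugating by P, we get:

e^{tA} =
  [-2*t*exp(-4*t) + exp(-4*t), t*exp(-4*t), t*exp(-4*t)]
  [2*t*exp(-4*t), -t*exp(-4*t) + exp(-4*t), -t*exp(-4*t)]
  [-6*t*exp(-4*t), 3*t*exp(-4*t), 3*t*exp(-4*t) + exp(-4*t)]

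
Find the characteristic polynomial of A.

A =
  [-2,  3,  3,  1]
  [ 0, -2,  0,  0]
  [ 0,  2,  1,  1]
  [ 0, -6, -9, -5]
x^4 + 8*x^3 + 24*x^2 + 32*x + 16

Expanding det(x·I − A) (e.g. by cofactor expansion or by noting that A is similar to its Jordan form J, which has the same characteristic polynomial as A) gives
  χ_A(x) = x^4 + 8*x^3 + 24*x^2 + 32*x + 16
which factors as (x + 2)^4. The eigenvalues (with algebraic multiplicities) are λ = -2 with multiplicity 4.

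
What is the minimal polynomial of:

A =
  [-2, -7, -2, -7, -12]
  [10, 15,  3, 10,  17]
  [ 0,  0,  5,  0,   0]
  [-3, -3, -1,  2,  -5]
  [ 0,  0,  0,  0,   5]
x^2 - 10*x + 25

The characteristic polynomial is χ_A(x) = (x - 5)^5, so the eigenvalues are known. The minimal polynomial is
  m_A(x) = Π_λ (x − λ)^{k_λ}
where k_λ is the size of the *largest* Jordan block for λ (equivalently, the smallest k with (A − λI)^k v = 0 for every generalised eigenvector v of λ).

  λ = 5: largest Jordan block has size 2, contributing (x − 5)^2

So m_A(x) = (x - 5)^2 = x^2 - 10*x + 25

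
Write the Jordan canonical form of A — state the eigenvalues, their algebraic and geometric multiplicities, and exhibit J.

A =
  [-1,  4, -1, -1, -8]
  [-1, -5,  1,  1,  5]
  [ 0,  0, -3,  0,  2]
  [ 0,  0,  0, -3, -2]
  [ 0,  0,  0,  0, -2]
J_3(-3) ⊕ J_1(-3) ⊕ J_1(-2)

The characteristic polynomial is
  det(x·I − A) = x^5 + 14*x^4 + 78*x^3 + 216*x^2 + 297*x + 162 = (x + 2)*(x + 3)^4

Eigenvalues and multiplicities (the geometric multiplicity of λ is n − rank(A − λI), which equals the number of Jordan blocks for λ):
  λ = -3: algebraic multiplicity = 4, geometric multiplicity = 2
  λ = -2: algebraic multiplicity = 1, geometric multiplicity = 1

Determining the block sizes for each eigenvalue:
  λ = -3: with am = 4 and gm = 2, the partition is not yet determined (e.g. several partitions of 4 into 2 parts exist). Let N = A − (-3)·I. Computing rank(N^1) = 3, rank(N^2) = 2, rank(N^3) = 1; the number of blocks of size ≥ j is rank(N^{j−1}) − rank(N^j), giving [2, 1, 1]. So we have 1 block(s) of size 3, 1 block(s) of size 1 → block sizes [3, 1]
  λ = -2: one block (gm = 1), so the single block has size am = 1 → block sizes [1]

Assembling the blocks gives a Jordan form
J =
  [-3,  1,  0,  0,  0]
  [ 0, -3,  1,  0,  0]
  [ 0,  0, -3,  0,  0]
  [ 0,  0,  0, -3,  0]
  [ 0,  0,  0,  0, -2]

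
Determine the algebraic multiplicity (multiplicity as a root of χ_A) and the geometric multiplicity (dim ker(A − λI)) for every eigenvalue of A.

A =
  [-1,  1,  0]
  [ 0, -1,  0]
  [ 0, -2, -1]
λ = -1: alg = 3, geom = 2

Step 1 — factor the characteristic polynomial to read off the algebraic multiplicities:
  χ_A(x) = (x + 1)^3

Step 2 — compute geometric multiplicities via the rank-nullity identity g(λ) = n − rank(A − λI):
  rank(A − (-1)·I) = 1, so dim ker(A − (-1)·I) = n − 1 = 2

Summary:
  λ = -1: algebraic multiplicity = 3, geometric multiplicity = 2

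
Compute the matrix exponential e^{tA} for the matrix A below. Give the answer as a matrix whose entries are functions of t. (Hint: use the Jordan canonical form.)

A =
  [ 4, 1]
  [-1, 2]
e^{tA} =
  [t*exp(3*t) + exp(3*t), t*exp(3*t)]
  [-t*exp(3*t), -t*exp(3*t) + exp(3*t)]

Strategy: write A = P · J · P⁻¹ where J is a Jordan canonical form, so e^{tA} = P · e^{tJ} · P⁻¹, and e^{tJ} can be computed block-by-block.

A has Jordan form
J =
  [3, 1]
  [0, 3]
(up to reordering of blocks).

Per-block formulas:
  For a 2×2 Jordan block J_2(3): exp(t · J_2(3)) = e^(3t)·(I + t·N), where N is the 2×2 nilpotent shift.

After assembling e^{tJ} and conjugating by P, we get:

e^{tA} =
  [t*exp(3*t) + exp(3*t), t*exp(3*t)]
  [-t*exp(3*t), -t*exp(3*t) + exp(3*t)]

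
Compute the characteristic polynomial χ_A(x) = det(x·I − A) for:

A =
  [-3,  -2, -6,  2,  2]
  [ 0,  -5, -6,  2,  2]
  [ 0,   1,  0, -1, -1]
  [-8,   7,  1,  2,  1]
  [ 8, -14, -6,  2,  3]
x^5 + 3*x^4 - 6*x^3 - 10*x^2 + 21*x - 9

Expanding det(x·I − A) (e.g. by cofactor expansion or by noting that A is similar to its Jordan form J, which has the same characteristic polynomial as A) gives
  χ_A(x) = x^5 + 3*x^4 - 6*x^3 - 10*x^2 + 21*x - 9
which factors as (x - 1)^3*(x + 3)^2. The eigenvalues (with algebraic multiplicities) are λ = -3 with multiplicity 2, λ = 1 with multiplicity 3.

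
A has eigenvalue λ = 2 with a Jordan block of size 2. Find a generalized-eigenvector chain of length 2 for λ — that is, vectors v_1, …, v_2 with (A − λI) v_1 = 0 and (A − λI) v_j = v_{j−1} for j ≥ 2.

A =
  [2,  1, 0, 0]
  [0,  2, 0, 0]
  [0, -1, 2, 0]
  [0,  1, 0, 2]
A Jordan chain for λ = 2 of length 2:
v_1 = (1, 0, -1, 1)ᵀ
v_2 = (0, 1, 0, 0)ᵀ

Let N = A − (2)·I. We want v_2 with N^2 v_2 = 0 but N^1 v_2 ≠ 0; then v_{j-1} := N · v_j for j = 2, …, 2.

Pick v_2 = (0, 1, 0, 0)ᵀ.
Then v_1 = N · v_2 = (1, 0, -1, 1)ᵀ.

Sanity check: (A − (2)·I) v_1 = (0, 0, 0, 0)ᵀ = 0. ✓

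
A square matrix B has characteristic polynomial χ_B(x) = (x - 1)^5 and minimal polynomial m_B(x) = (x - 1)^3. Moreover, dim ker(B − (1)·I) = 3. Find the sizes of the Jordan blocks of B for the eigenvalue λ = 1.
Block sizes for λ = 1: [3, 1, 1]

Step 1 — from the characteristic polynomial, algebraic multiplicity of λ = 1 is 5. From dim ker(B − (1)·I) = 3, there are exactly 3 Jordan blocks for λ = 1.
Step 2 — from the minimal polynomial, the factor (x − 1)^3 tells us the largest block for λ = 1 has size 3.
Step 3 — with total size 5, 3 blocks, and largest block 3, the block sizes (in nonincreasing order) are [3, 1, 1].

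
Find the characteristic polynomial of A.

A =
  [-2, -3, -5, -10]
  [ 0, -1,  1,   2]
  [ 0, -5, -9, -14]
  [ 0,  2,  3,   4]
x^4 + 8*x^3 + 24*x^2 + 32*x + 16

Expanding det(x·I − A) (e.g. by cofactor expansion or by noting that A is similar to its Jordan form J, which has the same characteristic polynomial as A) gives
  χ_A(x) = x^4 + 8*x^3 + 24*x^2 + 32*x + 16
which factors as (x + 2)^4. The eigenvalues (with algebraic multiplicities) are λ = -2 with multiplicity 4.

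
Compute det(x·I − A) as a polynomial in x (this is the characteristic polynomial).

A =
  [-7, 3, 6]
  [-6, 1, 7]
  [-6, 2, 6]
x^3 - 3*x - 2

Expanding det(x·I − A) (e.g. by cofactor expansion or by noting that A is similar to its Jordan form J, which has the same characteristic polynomial as A) gives
  χ_A(x) = x^3 - 3*x - 2
which factors as (x - 2)*(x + 1)^2. The eigenvalues (with algebraic multiplicities) are λ = -1 with multiplicity 2, λ = 2 with multiplicity 1.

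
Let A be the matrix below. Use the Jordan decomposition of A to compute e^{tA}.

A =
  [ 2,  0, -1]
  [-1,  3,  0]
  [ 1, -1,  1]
e^{tA} =
  [-t^2*exp(2*t)/2 + exp(2*t), t^2*exp(2*t)/2, t^2*exp(2*t)/2 - t*exp(2*t)]
  [-t^2*exp(2*t)/2 - t*exp(2*t), t^2*exp(2*t)/2 + t*exp(2*t) + exp(2*t), t^2*exp(2*t)/2]
  [t*exp(2*t), -t*exp(2*t), -t*exp(2*t) + exp(2*t)]

Strategy: write A = P · J · P⁻¹ where J is a Jordan canonical form, so e^{tA} = P · e^{tJ} · P⁻¹, and e^{tJ} can be computed block-by-block.

A has Jordan form
J =
  [2, 1, 0]
  [0, 2, 1]
  [0, 0, 2]
(up to reordering of blocks).

Per-block formulas:
  For a 3×3 Jordan block J_3(2): exp(t · J_3(2)) = e^(2t)·(I + t·N + (t^2/2)·N^2), where N is the 3×3 nilpotent shift.

After assembling e^{tJ} and conjugating by P, we get:

e^{tA} =
  [-t^2*exp(2*t)/2 + exp(2*t), t^2*exp(2*t)/2, t^2*exp(2*t)/2 - t*exp(2*t)]
  [-t^2*exp(2*t)/2 - t*exp(2*t), t^2*exp(2*t)/2 + t*exp(2*t) + exp(2*t), t^2*exp(2*t)/2]
  [t*exp(2*t), -t*exp(2*t), -t*exp(2*t) + exp(2*t)]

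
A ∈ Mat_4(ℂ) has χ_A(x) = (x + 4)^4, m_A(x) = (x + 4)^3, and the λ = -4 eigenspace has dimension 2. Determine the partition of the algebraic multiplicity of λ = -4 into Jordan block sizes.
Block sizes for λ = -4: [3, 1]

Step 1 — from the characteristic polynomial, algebraic multiplicity of λ = -4 is 4. From dim ker(A − (-4)·I) = 2, there are exactly 2 Jordan blocks for λ = -4.
Step 2 — from the minimal polynomial, the factor (x + 4)^3 tells us the largest block for λ = -4 has size 3.
Step 3 — with total size 4, 2 blocks, and largest block 3, the block sizes (in nonincreasing order) are [3, 1].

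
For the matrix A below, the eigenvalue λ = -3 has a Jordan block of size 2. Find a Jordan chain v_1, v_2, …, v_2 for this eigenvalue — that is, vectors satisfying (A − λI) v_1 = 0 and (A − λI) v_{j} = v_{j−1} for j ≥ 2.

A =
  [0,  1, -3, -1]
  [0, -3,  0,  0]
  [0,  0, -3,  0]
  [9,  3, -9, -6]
A Jordan chain for λ = -3 of length 2:
v_1 = (3, 0, 0, 9)ᵀ
v_2 = (1, 0, 0, 0)ᵀ

Let N = A − (-3)·I. We want v_2 with N^2 v_2 = 0 but N^1 v_2 ≠ 0; then v_{j-1} := N · v_j for j = 2, …, 2.

Pick v_2 = (1, 0, 0, 0)ᵀ.
Then v_1 = N · v_2 = (3, 0, 0, 9)ᵀ.

Sanity check: (A − (-3)·I) v_1 = (0, 0, 0, 0)ᵀ = 0. ✓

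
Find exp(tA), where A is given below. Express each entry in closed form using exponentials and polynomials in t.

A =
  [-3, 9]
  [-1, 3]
e^{tA} =
  [1 - 3*t, 9*t]
  [-t, 3*t + 1]

Strategy: write A = P · J · P⁻¹ where J is a Jordan canonical form, so e^{tA} = P · e^{tJ} · P⁻¹, and e^{tJ} can be computed block-by-block.

A has Jordan form
J =
  [0, 1]
  [0, 0]
(up to reordering of blocks).

Per-block formulas:
  For a 2×2 Jordan block J_2(0): exp(t · J_2(0)) = e^(0t)·(I + t·N), where N is the 2×2 nilpotent shift.

After assembling e^{tJ} and conjugating by P, we get:

e^{tA} =
  [1 - 3*t, 9*t]
  [-t, 3*t + 1]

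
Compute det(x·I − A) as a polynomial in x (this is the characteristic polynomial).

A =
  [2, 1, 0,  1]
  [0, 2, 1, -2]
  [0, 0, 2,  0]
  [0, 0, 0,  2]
x^4 - 8*x^3 + 24*x^2 - 32*x + 16

Expanding det(x·I − A) (e.g. by cofactor expansion or by noting that A is similar to its Jordan form J, which has the same characteristic polynomial as A) gives
  χ_A(x) = x^4 - 8*x^3 + 24*x^2 - 32*x + 16
which factors as (x - 2)^4. The eigenvalues (with algebraic multiplicities) are λ = 2 with multiplicity 4.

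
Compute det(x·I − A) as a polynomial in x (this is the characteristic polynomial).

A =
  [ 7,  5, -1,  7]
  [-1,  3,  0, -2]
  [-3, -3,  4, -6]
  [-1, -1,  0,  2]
x^4 - 16*x^3 + 96*x^2 - 256*x + 256

Expanding det(x·I − A) (e.g. by cofactor expansion or by noting that A is similar to its Jordan form J, which has the same characteristic polynomial as A) gives
  χ_A(x) = x^4 - 16*x^3 + 96*x^2 - 256*x + 256
which factors as (x - 4)^4. The eigenvalues (with algebraic multiplicities) are λ = 4 with multiplicity 4.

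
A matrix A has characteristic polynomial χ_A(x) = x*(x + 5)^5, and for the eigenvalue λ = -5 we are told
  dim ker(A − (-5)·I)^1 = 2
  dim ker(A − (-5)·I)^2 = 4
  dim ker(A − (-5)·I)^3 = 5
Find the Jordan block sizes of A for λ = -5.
Block sizes for λ = -5: [3, 2]

From the dimensions of kernels of powers, the number of Jordan blocks of size at least j is d_j − d_{j−1} where d_j = dim ker(N^j) (with d_0 = 0). Computing the differences gives [2, 2, 1].
The number of blocks of size exactly k is (#blocks of size ≥ k) − (#blocks of size ≥ k + 1), so the partition is: 1 block(s) of size 2, 1 block(s) of size 3.
In nonincreasing order the block sizes are [3, 2].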